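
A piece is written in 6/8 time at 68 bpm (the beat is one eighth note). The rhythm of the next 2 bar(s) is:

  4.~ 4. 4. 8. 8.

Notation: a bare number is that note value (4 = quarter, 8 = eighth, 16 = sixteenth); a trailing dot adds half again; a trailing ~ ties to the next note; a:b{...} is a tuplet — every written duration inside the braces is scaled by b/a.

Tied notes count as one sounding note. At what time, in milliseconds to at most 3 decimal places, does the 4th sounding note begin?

1. 0.0ms @ 0 + 5294.118ms (6)
2. 5294.118ms @ 6 + 2647.059ms (3)
3. 7941.176ms @ 9 + 1323.529ms (3/2)
4. 9264.706ms @ 21/2 + 1323.529ms (3/2)

note 4 onset = 21/2b = 9264.706ms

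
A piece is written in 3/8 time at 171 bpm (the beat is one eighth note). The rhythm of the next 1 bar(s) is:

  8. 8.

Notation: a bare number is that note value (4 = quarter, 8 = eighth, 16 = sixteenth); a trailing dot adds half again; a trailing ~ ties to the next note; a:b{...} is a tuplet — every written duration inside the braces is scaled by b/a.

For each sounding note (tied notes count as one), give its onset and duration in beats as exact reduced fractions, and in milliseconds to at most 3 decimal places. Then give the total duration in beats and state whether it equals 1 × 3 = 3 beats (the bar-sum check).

1) 0.0ms=0b +526.316ms=3/2b
2) 526.316ms=3/2b +526.316ms=3/2b
Σ=3b of 3 (171bpm 3/8) — PASS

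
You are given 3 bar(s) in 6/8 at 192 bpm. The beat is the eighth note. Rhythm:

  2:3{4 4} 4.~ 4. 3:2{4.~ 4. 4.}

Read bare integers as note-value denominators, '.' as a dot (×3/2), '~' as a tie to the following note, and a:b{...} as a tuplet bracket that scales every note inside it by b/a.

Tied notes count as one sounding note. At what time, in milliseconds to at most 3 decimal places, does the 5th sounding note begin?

note 5 onset = 16b = 5000.0ms

1. 0.0ms @ 0 + 937.5ms (3)
2. 937.5ms @ 3 + 937.5ms (3)
3. 1875.0ms @ 6 + 1875.0ms (6)
4. 3750.0ms @ 12 + 1250.0ms (4)
5. 5000.0ms @ 16 + 625.0ms (2)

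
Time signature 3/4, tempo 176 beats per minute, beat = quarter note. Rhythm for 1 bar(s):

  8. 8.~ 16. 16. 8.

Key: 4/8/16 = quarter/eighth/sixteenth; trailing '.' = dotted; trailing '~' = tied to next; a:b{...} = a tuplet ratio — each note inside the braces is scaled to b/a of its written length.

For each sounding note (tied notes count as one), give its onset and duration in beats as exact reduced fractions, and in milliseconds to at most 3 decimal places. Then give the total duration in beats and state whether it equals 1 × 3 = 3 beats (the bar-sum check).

1) 0.0ms=0b +255.682ms=3/4b
2) 255.682ms=3/4b +383.523ms=9/8b
3) 639.205ms=15/8b +127.841ms=3/8b
4) 767.045ms=9/4b +255.682ms=3/4b
Σ=3b of 3 (176bpm 3/4) — PASS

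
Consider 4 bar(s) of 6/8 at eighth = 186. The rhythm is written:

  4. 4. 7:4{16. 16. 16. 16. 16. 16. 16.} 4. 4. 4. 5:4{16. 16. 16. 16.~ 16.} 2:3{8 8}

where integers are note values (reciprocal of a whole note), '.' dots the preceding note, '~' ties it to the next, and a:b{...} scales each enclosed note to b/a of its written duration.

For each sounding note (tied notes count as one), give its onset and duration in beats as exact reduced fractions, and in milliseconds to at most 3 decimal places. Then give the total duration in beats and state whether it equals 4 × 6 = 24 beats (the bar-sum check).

1) 0.0ms=0b +967.742ms=3b
2) 967.742ms=3b +967.742ms=3b
3) 1935.484ms=6b +138.249ms=3/7b
4) 2073.733ms=45/7b +138.249ms=3/7b
5) 2211.982ms=48/7b +138.249ms=3/7b
6) 2350.23ms=51/7b +138.249ms=3/7b
7) 2488.479ms=54/7b +138.249ms=3/7b
8) 2626.728ms=57/7b +138.249ms=3/7b
9) 2764.977ms=60/7b +138.249ms=3/7b
10) 2903.226ms=9b +967.742ms=3b
11) 3870.968ms=12b +967.742ms=3b
12) 4838.71ms=15b +967.742ms=3b
13) 5806.452ms=18b +193.548ms=3/5b
14) 6000.0ms=93/5b +193.548ms=3/5b
15) 6193.548ms=96/5b +193.548ms=3/5b
16) 6387.097ms=99/5b +387.097ms=6/5b
17) 6774.194ms=21b +483.871ms=3/2b
18) 7258.065ms=45/2b +483.871ms=3/2b
Σ=24b of 24 (186bpm 6/8) — PASS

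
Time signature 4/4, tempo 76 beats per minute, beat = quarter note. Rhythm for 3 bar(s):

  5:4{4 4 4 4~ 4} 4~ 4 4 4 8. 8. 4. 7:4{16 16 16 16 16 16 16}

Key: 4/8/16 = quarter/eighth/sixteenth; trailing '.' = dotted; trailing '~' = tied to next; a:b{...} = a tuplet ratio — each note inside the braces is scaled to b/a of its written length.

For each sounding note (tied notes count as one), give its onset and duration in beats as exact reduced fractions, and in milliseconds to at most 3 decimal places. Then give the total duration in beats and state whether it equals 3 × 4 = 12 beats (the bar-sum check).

1) 0.0ms=0b +631.579ms=4/5b
2) 631.579ms=4/5b +631.579ms=4/5b
3) 1263.158ms=8/5b +631.579ms=4/5b
4) 1894.737ms=12/5b +1263.158ms=8/5b
5) 3157.895ms=4b +1578.947ms=2b
6) 4736.842ms=6b +789.474ms=1b
7) 5526.316ms=7b +789.474ms=1b
8) 6315.789ms=8b +592.105ms=3/4b
9) 6907.895ms=35/4b +592.105ms=3/4b
10) 7500.0ms=19/2b +1184.211ms=3/2b
11) 8684.211ms=11b +112.782ms=1/7b
12) 8796.992ms=78/7b +112.782ms=1/7b
13) 8909.774ms=79/7b +112.782ms=1/7b
14) 9022.556ms=80/7b +112.782ms=1/7b
15) 9135.338ms=81/7b +112.782ms=1/7b
16) 9248.12ms=82/7b +112.782ms=1/7b
17) 9360.902ms=83/7b +112.782ms=1/7b
Σ=12b of 12 (76bpm 4/4) — PASS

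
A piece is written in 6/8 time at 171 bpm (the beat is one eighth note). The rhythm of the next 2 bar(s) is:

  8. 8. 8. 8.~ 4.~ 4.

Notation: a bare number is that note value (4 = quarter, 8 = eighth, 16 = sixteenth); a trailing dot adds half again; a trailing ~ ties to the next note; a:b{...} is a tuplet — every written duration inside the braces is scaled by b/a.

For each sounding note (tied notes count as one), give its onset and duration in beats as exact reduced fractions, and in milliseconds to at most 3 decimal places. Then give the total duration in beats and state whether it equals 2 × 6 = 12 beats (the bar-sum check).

1) 0.0ms=0b +526.316ms=3/2b
2) 526.316ms=3/2b +526.316ms=3/2b
3) 1052.632ms=3b +526.316ms=3/2b
4) 1578.947ms=9/2b +2631.579ms=15/2b
Σ=12b of 12 (171bpm 6/8) — PASS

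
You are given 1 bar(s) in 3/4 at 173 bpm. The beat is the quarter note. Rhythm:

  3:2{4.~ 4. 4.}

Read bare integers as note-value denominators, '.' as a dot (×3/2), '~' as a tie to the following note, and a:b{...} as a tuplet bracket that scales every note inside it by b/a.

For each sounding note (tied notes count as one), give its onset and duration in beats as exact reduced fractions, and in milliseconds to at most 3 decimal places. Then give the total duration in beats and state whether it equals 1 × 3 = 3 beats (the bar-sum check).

1) 0.0ms=0b +693.642ms=2b
2) 693.642ms=2b +346.821ms=1b
Σ=3b of 3 (173bpm 3/4) — PASS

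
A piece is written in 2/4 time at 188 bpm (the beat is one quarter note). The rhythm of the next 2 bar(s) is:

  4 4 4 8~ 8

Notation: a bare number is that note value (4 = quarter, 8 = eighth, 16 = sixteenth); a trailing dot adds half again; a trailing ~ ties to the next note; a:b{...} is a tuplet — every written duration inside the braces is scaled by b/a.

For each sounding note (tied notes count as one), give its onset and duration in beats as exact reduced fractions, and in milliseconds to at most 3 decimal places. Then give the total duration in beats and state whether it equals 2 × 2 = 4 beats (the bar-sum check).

1) 0.0ms=0b +319.149ms=1b
2) 319.149ms=1b +319.149ms=1b
3) 638.298ms=2b +319.149ms=1b
4) 957.447ms=3b +319.149ms=1b
Σ=4b of 4 (188bpm 2/4) — PASS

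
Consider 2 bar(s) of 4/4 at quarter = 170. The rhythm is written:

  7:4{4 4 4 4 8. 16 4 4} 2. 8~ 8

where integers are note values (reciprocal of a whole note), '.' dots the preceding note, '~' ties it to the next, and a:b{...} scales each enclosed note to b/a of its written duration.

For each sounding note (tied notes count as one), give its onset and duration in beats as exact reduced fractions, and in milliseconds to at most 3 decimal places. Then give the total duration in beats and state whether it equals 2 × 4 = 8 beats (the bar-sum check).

1) 0.0ms=0b +201.681ms=4/7b
2) 201.681ms=4/7b +201.681ms=4/7b
3) 403.361ms=8/7b +201.681ms=4/7b
4) 605.042ms=12/7b +201.681ms=4/7b
5) 806.723ms=16/7b +151.261ms=3/7b
6) 957.983ms=19/7b +50.42ms=1/7b
7) 1008.403ms=20/7b +201.681ms=4/7b
8) 1210.084ms=24/7b +201.681ms=4/7b
9) 1411.765ms=4b +1058.824ms=3b
10) 2470.588ms=7b +352.941ms=1b
Σ=8b of 8 (170bpm 4/4) — PASS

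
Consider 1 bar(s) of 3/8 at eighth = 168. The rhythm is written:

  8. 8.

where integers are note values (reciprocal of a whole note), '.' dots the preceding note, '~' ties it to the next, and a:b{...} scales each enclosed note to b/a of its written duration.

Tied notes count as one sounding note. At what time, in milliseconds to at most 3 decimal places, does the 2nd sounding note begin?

note 2 onset = 3/2b = 535.714ms

1. 0.0ms @ 0 + 535.714ms (3/2)
2. 535.714ms @ 3/2 + 535.714ms (3/2)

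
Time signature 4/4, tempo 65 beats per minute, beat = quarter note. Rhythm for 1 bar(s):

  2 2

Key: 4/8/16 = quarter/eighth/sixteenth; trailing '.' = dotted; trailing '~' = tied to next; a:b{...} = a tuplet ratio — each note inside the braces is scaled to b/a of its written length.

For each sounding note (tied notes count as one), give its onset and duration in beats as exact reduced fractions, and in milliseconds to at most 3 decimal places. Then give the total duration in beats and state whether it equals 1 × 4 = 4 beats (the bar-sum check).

1) 0.0ms=0b +1846.154ms=2b
2) 1846.154ms=2b +1846.154ms=2b
Σ=4b of 4 (65bpm 4/4) — PASS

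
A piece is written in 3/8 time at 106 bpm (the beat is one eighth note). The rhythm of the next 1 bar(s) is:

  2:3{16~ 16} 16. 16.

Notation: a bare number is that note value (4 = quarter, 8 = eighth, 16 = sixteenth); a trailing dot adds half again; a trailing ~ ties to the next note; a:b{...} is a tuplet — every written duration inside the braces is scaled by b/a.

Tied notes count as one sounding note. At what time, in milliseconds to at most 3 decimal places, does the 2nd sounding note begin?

note 2 onset = 3/2b = 849.057ms

1. 0.0ms @ 0 + 849.057ms (3/2)
2. 849.057ms @ 3/2 + 424.528ms (3/4)
3. 1273.585ms @ 9/4 + 424.528ms (3/4)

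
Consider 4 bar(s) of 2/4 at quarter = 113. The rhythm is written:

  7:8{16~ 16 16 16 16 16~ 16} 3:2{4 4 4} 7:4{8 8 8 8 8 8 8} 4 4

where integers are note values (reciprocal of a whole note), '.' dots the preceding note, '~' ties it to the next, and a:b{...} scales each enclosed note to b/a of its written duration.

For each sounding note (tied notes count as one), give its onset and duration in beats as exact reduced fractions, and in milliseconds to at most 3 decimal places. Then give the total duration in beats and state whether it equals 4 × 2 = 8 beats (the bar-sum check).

1) 0.0ms=0b +303.413ms=4/7b
2) 303.413ms=4/7b +151.707ms=2/7b
3) 455.12ms=6/7b +151.707ms=2/7b
4) 606.827ms=8/7b +151.707ms=2/7b
5) 758.534ms=10/7b +303.413ms=4/7b
6) 1061.947ms=2b +353.982ms=2/3b
7) 1415.929ms=8/3b +353.982ms=2/3b
8) 1769.912ms=10/3b +353.982ms=2/3b
9) 2123.894ms=4b +151.707ms=2/7b
10) 2275.601ms=30/7b +151.707ms=2/7b
11) 2427.307ms=32/7b +151.707ms=2/7b
12) 2579.014ms=34/7b +151.707ms=2/7b
13) 2730.721ms=36/7b +151.707ms=2/7b
14) 2882.427ms=38/7b +151.707ms=2/7b
15) 3034.134ms=40/7b +151.707ms=2/7b
16) 3185.841ms=6b +530.973ms=1b
17) 3716.814ms=7b +530.973ms=1b
Σ=8b of 8 (113bpm 2/4) — PASS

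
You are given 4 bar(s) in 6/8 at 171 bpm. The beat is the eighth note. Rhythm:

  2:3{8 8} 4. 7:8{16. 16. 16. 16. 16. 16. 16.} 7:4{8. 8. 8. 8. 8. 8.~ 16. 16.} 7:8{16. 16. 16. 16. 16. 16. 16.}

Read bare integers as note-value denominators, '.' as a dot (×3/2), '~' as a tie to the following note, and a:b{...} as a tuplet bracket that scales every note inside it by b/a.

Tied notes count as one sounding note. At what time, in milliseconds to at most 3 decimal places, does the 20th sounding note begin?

1. 0.0ms @ 0 + 526.316ms (3/2)
2. 526.316ms @ 3/2 + 526.316ms (3/2)
3. 1052.632ms @ 3 + 1052.632ms (3)
4. 2105.263ms @ 6 + 300.752ms (6/7)
5. 2406.015ms @ 48/7 + 300.752ms (6/7)
6. 2706.767ms @ 54/7 + 300.752ms (6/7)
7. 3007.519ms @ 60/7 + 300.752ms (6/7)
8. 3308.271ms @ 66/7 + 300.752ms (6/7)
9. 3609.023ms @ 72/7 + 300.752ms (6/7)
10. 3909.774ms @ 78/7 + 300.752ms (6/7)
11. 4210.526ms @ 12 + 300.752ms (6/7)
12. 4511.278ms @ 90/7 + 300.752ms (6/7)
13. 4812.03ms @ 96/7 + 300.752ms (6/7)
14. 5112.782ms @ 102/7 + 300.752ms (6/7)
15. 5413.534ms @ 108/7 + 300.752ms (6/7)
16. 5714.286ms @ 114/7 + 451.128ms (9/7)
17. 6165.414ms @ 123/7 + 150.376ms (3/7)
18. 6315.789ms @ 18 + 300.752ms (6/7)
19. 6616.541ms @ 132/7 + 300.752ms (6/7)
20. 6917.293ms @ 138/7 + 300.752ms (6/7)
21. 7218.045ms @ 144/7 + 300.752ms (6/7)
22. 7518.797ms @ 150/7 + 300.752ms (6/7)
23. 7819.549ms @ 156/7 + 300.752ms (6/7)
24. 8120.301ms @ 162/7 + 300.752ms (6/7)

note 20 onset = 138/7b = 6917.293ms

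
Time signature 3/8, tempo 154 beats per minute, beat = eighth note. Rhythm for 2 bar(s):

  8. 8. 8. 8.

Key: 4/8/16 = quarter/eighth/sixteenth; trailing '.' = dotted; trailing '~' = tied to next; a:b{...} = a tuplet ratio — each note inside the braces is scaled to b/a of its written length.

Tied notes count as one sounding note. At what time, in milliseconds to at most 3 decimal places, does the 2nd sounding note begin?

note 2 onset = 3/2b = 584.416ms

1. 0.0ms @ 0 + 584.416ms (3/2)
2. 584.416ms @ 3/2 + 584.416ms (3/2)
3. 1168.831ms @ 3 + 584.416ms (3/2)
4. 1753.247ms @ 9/2 + 584.416ms (3/2)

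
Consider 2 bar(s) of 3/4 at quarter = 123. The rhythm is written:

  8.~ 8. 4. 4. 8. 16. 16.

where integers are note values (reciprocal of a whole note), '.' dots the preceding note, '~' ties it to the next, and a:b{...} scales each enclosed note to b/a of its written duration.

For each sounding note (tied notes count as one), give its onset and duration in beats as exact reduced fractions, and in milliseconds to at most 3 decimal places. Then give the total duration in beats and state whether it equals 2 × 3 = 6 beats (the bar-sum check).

1) 0.0ms=0b +731.707ms=3/2b
2) 731.707ms=3/2b +731.707ms=3/2b
3) 1463.415ms=3b +731.707ms=3/2b
4) 2195.122ms=9/2b +365.854ms=3/4b
5) 2560.976ms=21/4b +182.927ms=3/8b
6) 2743.902ms=45/8b +182.927ms=3/8b
Σ=6b of 6 (123bpm 3/4) — PASS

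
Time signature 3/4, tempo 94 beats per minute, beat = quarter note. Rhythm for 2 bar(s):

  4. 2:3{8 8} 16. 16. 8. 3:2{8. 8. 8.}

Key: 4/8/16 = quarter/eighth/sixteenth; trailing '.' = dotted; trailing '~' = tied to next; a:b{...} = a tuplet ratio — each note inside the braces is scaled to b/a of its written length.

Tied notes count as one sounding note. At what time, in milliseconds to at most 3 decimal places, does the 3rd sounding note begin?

note 3 onset = 9/4b = 1436.17ms

1. 0.0ms @ 0 + 957.447ms (3/2)
2. 957.447ms @ 3/2 + 478.723ms (3/4)
3. 1436.17ms @ 9/4 + 478.723ms (3/4)
4. 1914.894ms @ 3 + 239.362ms (3/8)
5. 2154.255ms @ 27/8 + 239.362ms (3/8)
6. 2393.617ms @ 15/4 + 478.723ms (3/4)
7. 2872.34ms @ 9/2 + 319.149ms (1/2)
8. 3191.489ms @ 5 + 319.149ms (1/2)
9. 3510.638ms @ 11/2 + 319.149ms (1/2)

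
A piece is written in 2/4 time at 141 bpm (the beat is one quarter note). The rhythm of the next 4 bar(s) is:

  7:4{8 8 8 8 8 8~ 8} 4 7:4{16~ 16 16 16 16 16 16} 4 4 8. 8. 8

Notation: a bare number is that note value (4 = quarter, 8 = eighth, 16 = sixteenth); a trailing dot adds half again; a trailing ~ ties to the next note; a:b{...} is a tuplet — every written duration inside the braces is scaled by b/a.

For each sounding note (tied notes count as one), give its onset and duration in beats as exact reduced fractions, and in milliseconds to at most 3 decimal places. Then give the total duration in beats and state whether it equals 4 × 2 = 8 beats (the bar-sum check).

1) 0.0ms=0b +121.581ms=2/7b
2) 121.581ms=2/7b +121.581ms=2/7b
3) 243.161ms=4/7b +121.581ms=2/7b
4) 364.742ms=6/7b +121.581ms=2/7b
5) 486.322ms=8/7b +121.581ms=2/7b
6) 607.903ms=10/7b +243.161ms=4/7b
7) 851.064ms=2b +425.532ms=1b
8) 1276.596ms=3b +121.581ms=2/7b
9) 1398.176ms=23/7b +60.79ms=1/7b
10) 1458.967ms=24/7b +60.79ms=1/7b
11) 1519.757ms=25/7b +60.79ms=1/7b
12) 1580.547ms=26/7b +60.79ms=1/7b
13) 1641.337ms=27/7b +60.79ms=1/7b
14) 1702.128ms=4b +425.532ms=1b
15) 2127.66ms=5b +425.532ms=1b
16) 2553.191ms=6b +319.149ms=3/4b
17) 2872.34ms=27/4b +319.149ms=3/4b
18) 3191.489ms=15/2b +212.766ms=1/2b
Σ=8b of 8 (141bpm 2/4) — PASS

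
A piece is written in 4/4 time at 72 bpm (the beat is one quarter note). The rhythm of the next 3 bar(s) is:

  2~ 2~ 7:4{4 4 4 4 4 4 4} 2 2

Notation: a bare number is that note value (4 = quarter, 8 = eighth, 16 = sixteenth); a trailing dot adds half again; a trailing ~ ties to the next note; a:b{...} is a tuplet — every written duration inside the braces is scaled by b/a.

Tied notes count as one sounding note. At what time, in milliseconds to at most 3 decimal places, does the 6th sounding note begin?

note 6 onset = 48/7b = 5714.286ms

1. 0.0ms @ 0 + 3809.524ms (32/7)
2. 3809.524ms @ 32/7 + 476.19ms (4/7)
3. 4285.714ms @ 36/7 + 476.19ms (4/7)
4. 4761.905ms @ 40/7 + 476.19ms (4/7)
5. 5238.095ms @ 44/7 + 476.19ms (4/7)
6. 5714.286ms @ 48/7 + 476.19ms (4/7)
7. 6190.476ms @ 52/7 + 476.19ms (4/7)
8. 6666.667ms @ 8 + 1666.667ms (2)
9. 8333.333ms @ 10 + 1666.667ms (2)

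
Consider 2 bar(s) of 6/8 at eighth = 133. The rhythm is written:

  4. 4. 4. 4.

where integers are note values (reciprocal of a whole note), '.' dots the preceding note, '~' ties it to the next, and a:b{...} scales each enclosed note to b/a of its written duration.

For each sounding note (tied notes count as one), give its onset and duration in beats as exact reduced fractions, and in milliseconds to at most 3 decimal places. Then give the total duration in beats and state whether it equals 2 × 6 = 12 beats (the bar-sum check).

1) 0.0ms=0b +1353.383ms=3b
2) 1353.383ms=3b +1353.383ms=3b
3) 2706.767ms=6b +1353.383ms=3b
4) 4060.15ms=9b +1353.383ms=3b
Σ=12b of 12 (133bpm 6/8) — PASS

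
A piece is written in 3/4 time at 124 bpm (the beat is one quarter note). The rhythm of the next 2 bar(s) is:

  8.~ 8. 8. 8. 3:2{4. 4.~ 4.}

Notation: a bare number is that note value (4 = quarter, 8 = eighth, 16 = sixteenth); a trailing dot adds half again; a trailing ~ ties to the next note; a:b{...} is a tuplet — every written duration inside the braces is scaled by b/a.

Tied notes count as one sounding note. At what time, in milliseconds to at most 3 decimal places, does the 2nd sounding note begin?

note 2 onset = 3/2b = 725.806ms

1. 0.0ms @ 0 + 725.806ms (3/2)
2. 725.806ms @ 3/2 + 362.903ms (3/4)
3. 1088.71ms @ 9/4 + 362.903ms (3/4)
4. 1451.613ms @ 3 + 483.871ms (1)
5. 1935.484ms @ 4 + 967.742ms (2)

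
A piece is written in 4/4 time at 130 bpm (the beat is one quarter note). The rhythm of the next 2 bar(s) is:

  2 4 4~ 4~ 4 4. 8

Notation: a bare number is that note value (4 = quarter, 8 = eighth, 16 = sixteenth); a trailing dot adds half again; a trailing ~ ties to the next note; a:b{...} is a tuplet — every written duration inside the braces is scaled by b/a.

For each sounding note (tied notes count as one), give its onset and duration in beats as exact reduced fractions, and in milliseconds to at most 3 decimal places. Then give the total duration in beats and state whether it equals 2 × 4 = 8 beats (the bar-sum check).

1) 0.0ms=0b +923.077ms=2b
2) 923.077ms=2b +461.538ms=1b
3) 1384.615ms=3b +1384.615ms=3b
4) 2769.231ms=6b +692.308ms=3/2b
5) 3461.538ms=15/2b +230.769ms=1/2b
Σ=8b of 8 (130bpm 4/4) — PASS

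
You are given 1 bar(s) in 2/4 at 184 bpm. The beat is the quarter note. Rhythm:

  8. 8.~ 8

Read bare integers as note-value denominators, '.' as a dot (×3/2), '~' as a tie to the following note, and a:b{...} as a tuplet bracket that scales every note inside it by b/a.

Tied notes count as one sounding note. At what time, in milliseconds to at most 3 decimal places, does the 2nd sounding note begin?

1. 0.0ms @ 0 + 244.565ms (3/4)
2. 244.565ms @ 3/4 + 407.609ms (5/4)

note 2 onset = 3/4b = 244.565ms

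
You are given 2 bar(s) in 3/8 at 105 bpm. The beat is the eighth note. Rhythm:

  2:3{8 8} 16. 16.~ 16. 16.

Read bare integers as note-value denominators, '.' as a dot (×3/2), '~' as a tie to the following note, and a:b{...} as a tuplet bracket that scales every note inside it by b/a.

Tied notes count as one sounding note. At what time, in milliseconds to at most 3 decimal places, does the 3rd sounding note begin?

1. 0.0ms @ 0 + 857.143ms (3/2)
2. 857.143ms @ 3/2 + 857.143ms (3/2)
3. 1714.286ms @ 3 + 428.571ms (3/4)
4. 2142.857ms @ 15/4 + 857.143ms (3/2)
5. 3000.0ms @ 21/4 + 428.571ms (3/4)

note 3 onset = 3b = 1714.286ms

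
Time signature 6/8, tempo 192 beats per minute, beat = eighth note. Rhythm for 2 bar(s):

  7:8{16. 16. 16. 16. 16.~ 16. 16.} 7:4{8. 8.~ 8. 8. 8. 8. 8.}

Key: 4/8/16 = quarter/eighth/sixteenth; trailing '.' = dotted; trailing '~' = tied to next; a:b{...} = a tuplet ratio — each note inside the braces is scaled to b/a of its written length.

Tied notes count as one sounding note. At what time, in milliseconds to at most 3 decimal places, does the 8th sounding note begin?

1. 0.0ms @ 0 + 267.857ms (6/7)
2. 267.857ms @ 6/7 + 267.857ms (6/7)
3. 535.714ms @ 12/7 + 267.857ms (6/7)
4. 803.571ms @ 18/7 + 267.857ms (6/7)
5. 1071.429ms @ 24/7 + 535.714ms (12/7)
6. 1607.143ms @ 36/7 + 267.857ms (6/7)
7. 1875.0ms @ 6 + 267.857ms (6/7)
8. 2142.857ms @ 48/7 + 535.714ms (12/7)
9. 2678.571ms @ 60/7 + 267.857ms (6/7)
10. 2946.429ms @ 66/7 + 267.857ms (6/7)
11. 3214.286ms @ 72/7 + 267.857ms (6/7)
12. 3482.143ms @ 78/7 + 267.857ms (6/7)

note 8 onset = 48/7b = 2142.857ms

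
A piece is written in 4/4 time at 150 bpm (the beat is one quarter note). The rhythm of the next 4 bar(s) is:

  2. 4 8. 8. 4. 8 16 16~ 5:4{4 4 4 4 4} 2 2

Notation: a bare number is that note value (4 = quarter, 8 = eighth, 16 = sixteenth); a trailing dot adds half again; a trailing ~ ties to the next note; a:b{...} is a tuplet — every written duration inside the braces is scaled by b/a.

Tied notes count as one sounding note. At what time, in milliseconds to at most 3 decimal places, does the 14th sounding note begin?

note 14 onset = 14b = 5600.0ms

1. 0.0ms @ 0 + 1200.0ms (3)
2. 1200.0ms @ 3 + 400.0ms (1)
3. 1600.0ms @ 4 + 300.0ms (3/4)
4. 1900.0ms @ 19/4 + 300.0ms (3/4)
5. 2200.0ms @ 11/2 + 600.0ms (3/2)
6. 2800.0ms @ 7 + 200.0ms (1/2)
7. 3000.0ms @ 15/2 + 100.0ms (1/4)
8. 3100.0ms @ 31/4 + 420.0ms (21/20)
9. 3520.0ms @ 44/5 + 320.0ms (4/5)
10. 3840.0ms @ 48/5 + 320.0ms (4/5)
11. 4160.0ms @ 52/5 + 320.0ms (4/5)
12. 4480.0ms @ 56/5 + 320.0ms (4/5)
13. 4800.0ms @ 12 + 800.0ms (2)
14. 5600.0ms @ 14 + 800.0ms (2)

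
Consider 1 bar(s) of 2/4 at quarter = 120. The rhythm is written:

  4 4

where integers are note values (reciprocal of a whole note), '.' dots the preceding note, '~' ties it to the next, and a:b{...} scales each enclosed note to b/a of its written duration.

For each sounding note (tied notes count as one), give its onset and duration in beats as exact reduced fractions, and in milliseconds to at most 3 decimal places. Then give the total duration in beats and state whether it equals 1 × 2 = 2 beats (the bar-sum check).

1) 0.0ms=0b +500.0ms=1b
2) 500.0ms=1b +500.0ms=1b
Σ=2b of 2 (120bpm 2/4) — PASS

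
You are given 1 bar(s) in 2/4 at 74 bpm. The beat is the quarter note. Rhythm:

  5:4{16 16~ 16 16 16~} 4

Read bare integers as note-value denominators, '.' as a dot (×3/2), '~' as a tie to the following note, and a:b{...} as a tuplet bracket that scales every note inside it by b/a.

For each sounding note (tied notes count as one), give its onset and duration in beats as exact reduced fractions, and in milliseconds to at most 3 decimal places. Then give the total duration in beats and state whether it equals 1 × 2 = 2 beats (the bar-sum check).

1) 0.0ms=0b +162.162ms=1/5b
2) 162.162ms=1/5b +324.324ms=2/5b
3) 486.486ms=3/5b +162.162ms=1/5b
4) 648.649ms=4/5b +972.973ms=6/5b
Σ=2b of 2 (74bpm 2/4) — PASS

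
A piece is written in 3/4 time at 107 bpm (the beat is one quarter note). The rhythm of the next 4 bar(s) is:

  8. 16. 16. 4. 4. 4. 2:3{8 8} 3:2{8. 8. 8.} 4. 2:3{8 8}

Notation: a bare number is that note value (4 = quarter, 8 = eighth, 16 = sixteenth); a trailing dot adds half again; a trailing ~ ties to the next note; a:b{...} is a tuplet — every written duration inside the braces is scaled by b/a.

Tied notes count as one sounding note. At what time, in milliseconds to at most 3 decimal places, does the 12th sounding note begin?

1. 0.0ms @ 0 + 420.561ms (3/4)
2. 420.561ms @ 3/4 + 210.28ms (3/8)
3. 630.841ms @ 9/8 + 210.28ms (3/8)
4. 841.121ms @ 3/2 + 841.121ms (3/2)
5. 1682.243ms @ 3 + 841.121ms (3/2)
6. 2523.364ms @ 9/2 + 841.121ms (3/2)
7. 3364.486ms @ 6 + 420.561ms (3/4)
8. 3785.047ms @ 27/4 + 420.561ms (3/4)
9. 4205.607ms @ 15/2 + 280.374ms (1/2)
10. 4485.981ms @ 8 + 280.374ms (1/2)
11. 4766.355ms @ 17/2 + 280.374ms (1/2)
12. 5046.729ms @ 9 + 841.121ms (3/2)
13. 5887.85ms @ 21/2 + 420.561ms (3/4)
14. 6308.411ms @ 45/4 + 420.561ms (3/4)

note 12 onset = 9b = 5046.729ms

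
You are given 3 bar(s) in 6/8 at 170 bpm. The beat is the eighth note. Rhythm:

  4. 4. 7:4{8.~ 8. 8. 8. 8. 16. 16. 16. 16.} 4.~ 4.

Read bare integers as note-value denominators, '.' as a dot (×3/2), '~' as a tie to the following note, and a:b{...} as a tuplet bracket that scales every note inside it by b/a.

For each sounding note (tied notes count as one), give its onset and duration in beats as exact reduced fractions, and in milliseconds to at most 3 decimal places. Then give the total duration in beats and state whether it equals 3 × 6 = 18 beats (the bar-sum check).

1) 0.0ms=0b +1058.824ms=3b
2) 1058.824ms=3b +1058.824ms=3b
3) 2117.647ms=6b +605.042ms=12/7b
4) 2722.689ms=54/7b +302.521ms=6/7b
5) 3025.21ms=60/7b +302.521ms=6/7b
6) 3327.731ms=66/7b +302.521ms=6/7b
7) 3630.252ms=72/7b +151.261ms=3/7b
8) 3781.513ms=75/7b +151.261ms=3/7b
9) 3932.773ms=78/7b +151.261ms=3/7b
10) 4084.034ms=81/7b +151.261ms=3/7b
11) 4235.294ms=12b +2117.647ms=6b
Σ=18b of 18 (170bpm 6/8) — PASS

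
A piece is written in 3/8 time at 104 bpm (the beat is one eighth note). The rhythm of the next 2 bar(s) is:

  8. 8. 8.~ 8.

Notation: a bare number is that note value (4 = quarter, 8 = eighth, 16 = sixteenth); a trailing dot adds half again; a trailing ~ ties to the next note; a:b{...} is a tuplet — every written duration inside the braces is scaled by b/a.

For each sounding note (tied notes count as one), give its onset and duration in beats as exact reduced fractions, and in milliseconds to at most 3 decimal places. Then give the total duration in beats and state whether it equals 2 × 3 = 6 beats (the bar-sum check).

1) 0.0ms=0b +865.385ms=3/2b
2) 865.385ms=3/2b +865.385ms=3/2b
3) 1730.769ms=3b +1730.769ms=3b
Σ=6b of 6 (104bpm 3/8) — PASS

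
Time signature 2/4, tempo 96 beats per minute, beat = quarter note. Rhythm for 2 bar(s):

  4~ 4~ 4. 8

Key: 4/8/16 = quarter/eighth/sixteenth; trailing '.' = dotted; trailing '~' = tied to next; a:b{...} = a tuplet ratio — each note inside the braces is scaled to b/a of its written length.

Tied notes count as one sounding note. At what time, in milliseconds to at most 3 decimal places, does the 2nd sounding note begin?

note 2 onset = 7/2b = 2187.5ms

1. 0.0ms @ 0 + 2187.5ms (7/2)
2. 2187.5ms @ 7/2 + 312.5ms (1/2)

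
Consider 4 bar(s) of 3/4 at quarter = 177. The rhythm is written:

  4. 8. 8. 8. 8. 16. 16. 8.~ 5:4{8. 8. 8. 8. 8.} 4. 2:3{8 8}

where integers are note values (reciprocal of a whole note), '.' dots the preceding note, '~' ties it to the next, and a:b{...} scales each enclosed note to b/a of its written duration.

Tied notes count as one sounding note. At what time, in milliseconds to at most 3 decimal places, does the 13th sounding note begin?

note 13 onset = 9b = 3050.847ms

1. 0.0ms @ 0 + 508.475ms (3/2)
2. 508.475ms @ 3/2 + 254.237ms (3/4)
3. 762.712ms @ 9/4 + 254.237ms (3/4)
4. 1016.949ms @ 3 + 254.237ms (3/4)
5. 1271.186ms @ 15/4 + 254.237ms (3/4)
6. 1525.424ms @ 9/2 + 127.119ms (3/8)
7. 1652.542ms @ 39/8 + 127.119ms (3/8)
8. 1779.661ms @ 21/4 + 457.627ms (27/20)
9. 2237.288ms @ 33/5 + 203.39ms (3/5)
10. 2440.678ms @ 36/5 + 203.39ms (3/5)
11. 2644.068ms @ 39/5 + 203.39ms (3/5)
12. 2847.458ms @ 42/5 + 203.39ms (3/5)
13. 3050.847ms @ 9 + 508.475ms (3/2)
14. 3559.322ms @ 21/2 + 254.237ms (3/4)
15. 3813.559ms @ 45/4 + 254.237ms (3/4)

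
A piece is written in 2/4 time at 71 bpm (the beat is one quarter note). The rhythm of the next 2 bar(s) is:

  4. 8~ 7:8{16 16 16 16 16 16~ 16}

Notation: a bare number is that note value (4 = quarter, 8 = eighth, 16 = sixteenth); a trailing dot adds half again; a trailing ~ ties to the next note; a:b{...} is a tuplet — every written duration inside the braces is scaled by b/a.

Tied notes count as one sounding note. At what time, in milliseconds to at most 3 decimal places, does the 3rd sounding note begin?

note 3 onset = 16/7b = 1931.59ms

1. 0.0ms @ 0 + 1267.606ms (3/2)
2. 1267.606ms @ 3/2 + 663.984ms (11/14)
3. 1931.59ms @ 16/7 + 241.449ms (2/7)
4. 2173.038ms @ 18/7 + 241.449ms (2/7)
5. 2414.487ms @ 20/7 + 241.449ms (2/7)
6. 2655.936ms @ 22/7 + 241.449ms (2/7)
7. 2897.384ms @ 24/7 + 482.897ms (4/7)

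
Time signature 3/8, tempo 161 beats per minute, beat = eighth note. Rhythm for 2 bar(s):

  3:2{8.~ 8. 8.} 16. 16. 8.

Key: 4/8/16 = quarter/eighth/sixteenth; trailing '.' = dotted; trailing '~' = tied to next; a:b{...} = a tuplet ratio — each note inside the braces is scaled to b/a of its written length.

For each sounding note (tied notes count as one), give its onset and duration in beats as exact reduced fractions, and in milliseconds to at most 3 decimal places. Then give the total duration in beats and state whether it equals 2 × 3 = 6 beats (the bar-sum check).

1) 0.0ms=0b +745.342ms=2b
2) 745.342ms=2b +372.671ms=1b
3) 1118.012ms=3b +279.503ms=3/4b
4) 1397.516ms=15/4b +279.503ms=3/4b
5) 1677.019ms=9/2b +559.006ms=3/2b
Σ=6b of 6 (161bpm 3/8) — PASS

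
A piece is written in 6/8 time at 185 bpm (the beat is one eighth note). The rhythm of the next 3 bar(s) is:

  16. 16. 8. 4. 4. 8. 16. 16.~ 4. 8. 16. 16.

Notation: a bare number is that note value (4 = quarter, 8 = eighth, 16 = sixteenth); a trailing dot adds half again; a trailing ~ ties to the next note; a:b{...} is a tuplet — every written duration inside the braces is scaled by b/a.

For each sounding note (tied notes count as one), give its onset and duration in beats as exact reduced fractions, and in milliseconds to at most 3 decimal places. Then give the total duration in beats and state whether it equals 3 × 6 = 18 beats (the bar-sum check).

1) 0.0ms=0b +243.243ms=3/4b
2) 243.243ms=3/4b +243.243ms=3/4b
3) 486.486ms=3/2b +486.486ms=3/2b
4) 972.973ms=3b +972.973ms=3b
5) 1945.946ms=6b +972.973ms=3b
6) 2918.919ms=9b +486.486ms=3/2b
7) 3405.405ms=21/2b +243.243ms=3/4b
8) 3648.649ms=45/4b +1216.216ms=15/4b
9) 4864.865ms=15b +486.486ms=3/2b
10) 5351.351ms=33/2b +243.243ms=3/4b
11) 5594.595ms=69/4b +243.243ms=3/4b
Σ=18b of 18 (185bpm 6/8) — PASS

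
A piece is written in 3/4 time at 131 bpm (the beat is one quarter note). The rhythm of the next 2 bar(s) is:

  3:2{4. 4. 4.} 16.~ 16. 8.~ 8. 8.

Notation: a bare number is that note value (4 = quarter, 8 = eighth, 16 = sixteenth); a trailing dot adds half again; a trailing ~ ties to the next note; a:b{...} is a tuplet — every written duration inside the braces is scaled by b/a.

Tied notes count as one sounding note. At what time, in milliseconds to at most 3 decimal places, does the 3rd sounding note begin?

1. 0.0ms @ 0 + 458.015ms (1)
2. 458.015ms @ 1 + 458.015ms (1)
3. 916.031ms @ 2 + 458.015ms (1)
4. 1374.046ms @ 3 + 343.511ms (3/4)
5. 1717.557ms @ 15/4 + 687.023ms (3/2)
6. 2404.58ms @ 21/4 + 343.511ms (3/4)

note 3 onset = 2b = 916.031ms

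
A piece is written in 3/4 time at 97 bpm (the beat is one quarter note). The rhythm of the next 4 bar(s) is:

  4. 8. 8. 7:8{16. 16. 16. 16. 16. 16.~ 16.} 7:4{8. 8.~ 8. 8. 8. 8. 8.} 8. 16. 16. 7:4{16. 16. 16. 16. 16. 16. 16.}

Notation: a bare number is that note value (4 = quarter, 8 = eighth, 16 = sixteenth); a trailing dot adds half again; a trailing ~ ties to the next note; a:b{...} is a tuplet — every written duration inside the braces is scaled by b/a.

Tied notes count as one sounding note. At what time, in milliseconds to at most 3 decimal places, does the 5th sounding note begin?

1. 0.0ms @ 0 + 927.835ms (3/2)
2. 927.835ms @ 3/2 + 463.918ms (3/4)
3. 1391.753ms @ 9/4 + 463.918ms (3/4)
4. 1855.67ms @ 3 + 265.096ms (3/7)
5. 2120.766ms @ 24/7 + 265.096ms (3/7)
6. 2385.862ms @ 27/7 + 265.096ms (3/7)
7. 2650.957ms @ 30/7 + 265.096ms (3/7)
8. 2916.053ms @ 33/7 + 265.096ms (3/7)
9. 3181.149ms @ 36/7 + 530.191ms (6/7)
10. 3711.34ms @ 6 + 265.096ms (3/7)
11. 3976.436ms @ 45/7 + 530.191ms (6/7)
12. 4506.627ms @ 51/7 + 265.096ms (3/7)
13. 4771.723ms @ 54/7 + 265.096ms (3/7)
14. 5036.819ms @ 57/7 + 265.096ms (3/7)
15. 5301.915ms @ 60/7 + 265.096ms (3/7)
16. 5567.01ms @ 9 + 463.918ms (3/4)
17. 6030.928ms @ 39/4 + 231.959ms (3/8)
18. 6262.887ms @ 81/8 + 231.959ms (3/8)
19. 6494.845ms @ 21/2 + 132.548ms (3/14)
20. 6627.393ms @ 75/7 + 132.548ms (3/14)
21. 6759.941ms @ 153/14 + 132.548ms (3/14)
22. 6892.489ms @ 78/7 + 132.548ms (3/14)
23. 7025.037ms @ 159/14 + 132.548ms (3/14)
24. 7157.585ms @ 81/7 + 132.548ms (3/14)
25. 7290.133ms @ 165/14 + 132.548ms (3/14)

note 5 onset = 24/7b = 2120.766ms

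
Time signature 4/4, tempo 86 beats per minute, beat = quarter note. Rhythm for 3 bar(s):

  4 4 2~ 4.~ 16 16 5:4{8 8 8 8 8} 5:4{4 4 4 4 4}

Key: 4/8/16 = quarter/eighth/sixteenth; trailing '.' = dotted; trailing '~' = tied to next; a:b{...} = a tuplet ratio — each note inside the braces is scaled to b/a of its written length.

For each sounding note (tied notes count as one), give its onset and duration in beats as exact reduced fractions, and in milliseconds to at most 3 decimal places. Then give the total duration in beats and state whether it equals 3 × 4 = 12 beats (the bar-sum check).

1) 0.0ms=0b +697.674ms=1b
2) 697.674ms=1b +697.674ms=1b
3) 1395.349ms=2b +2616.279ms=15/4b
4) 4011.628ms=23/4b +174.419ms=1/4b
5) 4186.047ms=6b +279.07ms=2/5b
6) 4465.116ms=32/5b +279.07ms=2/5b
7) 4744.186ms=34/5b +279.07ms=2/5b
8) 5023.256ms=36/5b +279.07ms=2/5b
9) 5302.326ms=38/5b +279.07ms=2/5b
10) 5581.395ms=8b +558.14ms=4/5b
11) 6139.535ms=44/5b +558.14ms=4/5b
12) 6697.674ms=48/5b +558.14ms=4/5b
13) 7255.814ms=52/5b +558.14ms=4/5b
14) 7813.953ms=56/5b +558.14ms=4/5b
Σ=12b of 12 (86bpm 4/4) — PASS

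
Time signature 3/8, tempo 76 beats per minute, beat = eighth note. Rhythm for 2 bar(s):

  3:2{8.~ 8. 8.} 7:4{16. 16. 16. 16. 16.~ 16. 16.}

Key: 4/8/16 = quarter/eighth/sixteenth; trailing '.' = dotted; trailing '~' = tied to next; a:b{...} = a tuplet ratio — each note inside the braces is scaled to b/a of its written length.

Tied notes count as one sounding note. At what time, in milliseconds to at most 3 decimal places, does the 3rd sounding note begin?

note 3 onset = 3b = 2368.421ms

1. 0.0ms @ 0 + 1578.947ms (2)
2. 1578.947ms @ 2 + 789.474ms (1)
3. 2368.421ms @ 3 + 338.346ms (3/7)
4. 2706.767ms @ 24/7 + 338.346ms (3/7)
5. 3045.113ms @ 27/7 + 338.346ms (3/7)
6. 3383.459ms @ 30/7 + 338.346ms (3/7)
7. 3721.805ms @ 33/7 + 676.692ms (6/7)
8. 4398.496ms @ 39/7 + 338.346ms (3/7)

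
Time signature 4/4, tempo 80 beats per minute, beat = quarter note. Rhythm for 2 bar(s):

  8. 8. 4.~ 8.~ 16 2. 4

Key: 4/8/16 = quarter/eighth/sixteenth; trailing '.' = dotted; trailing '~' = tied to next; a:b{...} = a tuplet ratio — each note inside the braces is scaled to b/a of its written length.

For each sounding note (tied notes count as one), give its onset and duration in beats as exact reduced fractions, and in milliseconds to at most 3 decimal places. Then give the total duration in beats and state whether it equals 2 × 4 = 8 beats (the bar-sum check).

1) 0.0ms=0b +562.5ms=3/4b
2) 562.5ms=3/4b +562.5ms=3/4b
3) 1125.0ms=3/2b +1875.0ms=5/2b
4) 3000.0ms=4b +2250.0ms=3b
5) 5250.0ms=7b +750.0ms=1b
Σ=8b of 8 (80bpm 4/4) — PASS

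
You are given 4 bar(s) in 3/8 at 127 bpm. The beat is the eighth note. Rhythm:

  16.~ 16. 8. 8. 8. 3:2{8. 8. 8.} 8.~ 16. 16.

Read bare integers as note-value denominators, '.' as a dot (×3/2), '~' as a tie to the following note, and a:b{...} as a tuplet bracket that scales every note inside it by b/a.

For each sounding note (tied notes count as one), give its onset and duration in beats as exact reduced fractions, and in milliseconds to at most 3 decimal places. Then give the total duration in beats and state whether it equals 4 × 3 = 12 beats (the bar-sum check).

1) 0.0ms=0b +708.661ms=3/2b
2) 708.661ms=3/2b +708.661ms=3/2b
3) 1417.323ms=3b +708.661ms=3/2b
4) 2125.984ms=9/2b +708.661ms=3/2b
5) 2834.646ms=6b +472.441ms=1b
6) 3307.087ms=7b +472.441ms=1b
7) 3779.528ms=8b +472.441ms=1b
8) 4251.969ms=9b +1062.992ms=9/4b
9) 5314.961ms=45/4b +354.331ms=3/4b
Σ=12b of 12 (127bpm 3/8) — PASS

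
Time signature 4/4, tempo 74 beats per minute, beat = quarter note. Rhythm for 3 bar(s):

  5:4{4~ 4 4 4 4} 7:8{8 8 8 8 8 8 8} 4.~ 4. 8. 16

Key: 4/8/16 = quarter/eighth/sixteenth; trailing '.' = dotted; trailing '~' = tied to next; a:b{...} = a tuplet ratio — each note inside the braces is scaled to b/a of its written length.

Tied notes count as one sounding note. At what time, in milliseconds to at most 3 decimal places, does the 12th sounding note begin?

note 12 onset = 8b = 6486.486ms

1. 0.0ms @ 0 + 1297.297ms (8/5)
2. 1297.297ms @ 8/5 + 648.649ms (4/5)
3. 1945.946ms @ 12/5 + 648.649ms (4/5)
4. 2594.595ms @ 16/5 + 648.649ms (4/5)
5. 3243.243ms @ 4 + 463.32ms (4/7)
6. 3706.564ms @ 32/7 + 463.32ms (4/7)
7. 4169.884ms @ 36/7 + 463.32ms (4/7)
8. 4633.205ms @ 40/7 + 463.32ms (4/7)
9. 5096.525ms @ 44/7 + 463.32ms (4/7)
10. 5559.846ms @ 48/7 + 463.32ms (4/7)
11. 6023.166ms @ 52/7 + 463.32ms (4/7)
12. 6486.486ms @ 8 + 2432.432ms (3)
13. 8918.919ms @ 11 + 608.108ms (3/4)
14. 9527.027ms @ 47/4 + 202.703ms (1/4)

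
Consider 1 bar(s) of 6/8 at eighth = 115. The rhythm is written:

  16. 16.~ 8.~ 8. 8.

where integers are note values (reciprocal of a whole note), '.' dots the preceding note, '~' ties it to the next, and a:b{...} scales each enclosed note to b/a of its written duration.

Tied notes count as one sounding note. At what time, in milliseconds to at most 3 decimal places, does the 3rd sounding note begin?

1. 0.0ms @ 0 + 391.304ms (3/4)
2. 391.304ms @ 3/4 + 1956.522ms (15/4)
3. 2347.826ms @ 9/2 + 782.609ms (3/2)

note 3 onset = 9/2b = 2347.826ms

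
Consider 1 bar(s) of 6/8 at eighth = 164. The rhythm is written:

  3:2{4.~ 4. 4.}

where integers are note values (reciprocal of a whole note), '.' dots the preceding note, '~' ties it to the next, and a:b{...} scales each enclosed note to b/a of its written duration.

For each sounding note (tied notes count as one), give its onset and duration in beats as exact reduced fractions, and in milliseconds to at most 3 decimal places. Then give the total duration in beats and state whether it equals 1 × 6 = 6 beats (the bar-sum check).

1) 0.0ms=0b +1463.415ms=4b
2) 1463.415ms=4b +731.707ms=2b
Σ=6b of 6 (164bpm 6/8) — PASS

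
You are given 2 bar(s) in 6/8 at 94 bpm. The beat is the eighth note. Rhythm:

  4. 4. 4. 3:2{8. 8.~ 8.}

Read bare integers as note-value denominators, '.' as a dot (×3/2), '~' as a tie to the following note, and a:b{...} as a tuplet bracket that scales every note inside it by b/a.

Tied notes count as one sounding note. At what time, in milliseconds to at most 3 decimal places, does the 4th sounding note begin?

note 4 onset = 9b = 5744.681ms

1. 0.0ms @ 0 + 1914.894ms (3)
2. 1914.894ms @ 3 + 1914.894ms (3)
3. 3829.787ms @ 6 + 1914.894ms (3)
4. 5744.681ms @ 9 + 638.298ms (1)
5. 6382.979ms @ 10 + 1276.596ms (2)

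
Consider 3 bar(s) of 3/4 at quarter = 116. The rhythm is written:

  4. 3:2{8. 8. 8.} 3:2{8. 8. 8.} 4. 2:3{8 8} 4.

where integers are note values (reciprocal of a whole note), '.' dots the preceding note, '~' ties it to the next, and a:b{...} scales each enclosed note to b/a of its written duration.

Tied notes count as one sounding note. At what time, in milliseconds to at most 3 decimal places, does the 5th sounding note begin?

1. 0.0ms @ 0 + 775.862ms (3/2)
2. 775.862ms @ 3/2 + 258.621ms (1/2)
3. 1034.483ms @ 2 + 258.621ms (1/2)
4. 1293.103ms @ 5/2 + 258.621ms (1/2)
5. 1551.724ms @ 3 + 258.621ms (1/2)
6. 1810.345ms @ 7/2 + 258.621ms (1/2)
7. 2068.966ms @ 4 + 258.621ms (1/2)
8. 2327.586ms @ 9/2 + 775.862ms (3/2)
9. 3103.448ms @ 6 + 387.931ms (3/4)
10. 3491.379ms @ 27/4 + 387.931ms (3/4)
11. 3879.31ms @ 15/2 + 775.862ms (3/2)

note 5 onset = 3b = 1551.724ms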